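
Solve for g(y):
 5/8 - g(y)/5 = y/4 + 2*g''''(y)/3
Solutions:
 g(y) = -5*y/4 + (C1*sin(5^(3/4)*6^(1/4)*y/10) + C2*cos(5^(3/4)*6^(1/4)*y/10))*exp(-5^(3/4)*6^(1/4)*y/10) + (C3*sin(5^(3/4)*6^(1/4)*y/10) + C4*cos(5^(3/4)*6^(1/4)*y/10))*exp(5^(3/4)*6^(1/4)*y/10) + 25/8


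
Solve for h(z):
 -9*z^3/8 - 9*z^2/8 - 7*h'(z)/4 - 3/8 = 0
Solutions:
 h(z) = C1 - 9*z^4/56 - 3*z^3/14 - 3*z/14


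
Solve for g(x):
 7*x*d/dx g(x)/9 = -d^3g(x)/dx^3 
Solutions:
 g(x) = C1 + Integral(C2*airyai(-21^(1/3)*x/3) + C3*airybi(-21^(1/3)*x/3), x)


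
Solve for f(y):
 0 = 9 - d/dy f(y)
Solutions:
 f(y) = C1 + 9*y


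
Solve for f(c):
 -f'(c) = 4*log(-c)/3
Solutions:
 f(c) = C1 - 4*c*log(-c)/3 + 4*c/3


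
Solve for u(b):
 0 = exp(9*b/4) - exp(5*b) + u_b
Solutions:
 u(b) = C1 - 4*exp(9*b/4)/9 + exp(5*b)/5


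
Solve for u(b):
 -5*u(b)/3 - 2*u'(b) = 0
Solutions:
 u(b) = C1*exp(-5*b/6)


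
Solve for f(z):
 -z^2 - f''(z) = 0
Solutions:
 f(z) = C1 + C2*z - z^4/12


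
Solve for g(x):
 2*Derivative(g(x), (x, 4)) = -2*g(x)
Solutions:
 g(x) = (C1*sin(sqrt(2)*x/2) + C2*cos(sqrt(2)*x/2))*exp(-sqrt(2)*x/2) + (C3*sin(sqrt(2)*x/2) + C4*cos(sqrt(2)*x/2))*exp(sqrt(2)*x/2)


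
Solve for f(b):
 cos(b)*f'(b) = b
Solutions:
 f(b) = C1 + Integral(b/cos(b), b)


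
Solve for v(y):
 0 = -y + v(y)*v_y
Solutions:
 v(y) = -sqrt(C1 + y^2)
 v(y) = sqrt(C1 + y^2)


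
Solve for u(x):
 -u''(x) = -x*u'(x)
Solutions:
 u(x) = C1 + C2*erfi(sqrt(2)*x/2)


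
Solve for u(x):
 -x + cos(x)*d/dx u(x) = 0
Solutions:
 u(x) = C1 + Integral(x/cos(x), x)


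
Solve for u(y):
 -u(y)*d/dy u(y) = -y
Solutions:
 u(y) = -sqrt(C1 + y^2)
 u(y) = sqrt(C1 + y^2)


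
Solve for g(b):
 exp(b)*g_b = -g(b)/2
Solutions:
 g(b) = C1*exp(exp(-b)/2)


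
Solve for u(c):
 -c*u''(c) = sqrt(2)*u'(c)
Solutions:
 u(c) = C1 + C2*c^(1 - sqrt(2))


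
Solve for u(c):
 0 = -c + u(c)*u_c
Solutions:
 u(c) = -sqrt(C1 + c^2)
 u(c) = sqrt(C1 + c^2)


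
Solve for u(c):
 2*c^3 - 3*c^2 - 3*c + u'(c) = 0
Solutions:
 u(c) = C1 - c^4/2 + c^3 + 3*c^2/2


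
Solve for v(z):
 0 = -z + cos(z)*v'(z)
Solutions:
 v(z) = C1 + Integral(z/cos(z), z)


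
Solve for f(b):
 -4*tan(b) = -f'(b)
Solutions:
 f(b) = C1 - 4*log(cos(b))


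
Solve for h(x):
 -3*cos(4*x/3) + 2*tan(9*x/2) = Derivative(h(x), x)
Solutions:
 h(x) = C1 - 4*log(cos(9*x/2))/9 - 9*sin(4*x/3)/4


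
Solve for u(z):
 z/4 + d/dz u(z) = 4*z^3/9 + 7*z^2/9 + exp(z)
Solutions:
 u(z) = C1 + z^4/9 + 7*z^3/27 - z^2/8 + exp(z)


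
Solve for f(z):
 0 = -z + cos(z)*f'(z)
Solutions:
 f(z) = C1 + Integral(z/cos(z), z)


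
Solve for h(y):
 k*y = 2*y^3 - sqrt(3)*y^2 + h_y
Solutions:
 h(y) = C1 + k*y^2/2 - y^4/2 + sqrt(3)*y^3/3


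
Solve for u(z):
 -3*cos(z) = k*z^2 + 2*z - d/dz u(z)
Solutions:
 u(z) = C1 + k*z^3/3 + z^2 + 3*sin(z)


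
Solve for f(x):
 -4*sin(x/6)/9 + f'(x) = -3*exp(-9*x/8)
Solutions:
 f(x) = C1 - 8*cos(x/6)/3 + 8*exp(-9*x/8)/3


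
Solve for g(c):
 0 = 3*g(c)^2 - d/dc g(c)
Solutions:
 g(c) = -1/(C1 + 3*c)


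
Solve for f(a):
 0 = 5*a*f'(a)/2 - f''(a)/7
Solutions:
 f(a) = C1 + C2*erfi(sqrt(35)*a/2)


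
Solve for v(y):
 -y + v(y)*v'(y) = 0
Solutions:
 v(y) = -sqrt(C1 + y^2)
 v(y) = sqrt(C1 + y^2)


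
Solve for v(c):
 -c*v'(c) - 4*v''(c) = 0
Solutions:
 v(c) = C1 + C2*erf(sqrt(2)*c/4)


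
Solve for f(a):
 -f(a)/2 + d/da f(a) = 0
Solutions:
 f(a) = C1*exp(a/2)


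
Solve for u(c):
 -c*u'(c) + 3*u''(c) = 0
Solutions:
 u(c) = C1 + C2*erfi(sqrt(6)*c/6)


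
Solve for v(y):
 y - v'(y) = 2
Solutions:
 v(y) = C1 + y^2/2 - 2*y


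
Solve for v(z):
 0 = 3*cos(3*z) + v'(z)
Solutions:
 v(z) = C1 - sin(3*z)


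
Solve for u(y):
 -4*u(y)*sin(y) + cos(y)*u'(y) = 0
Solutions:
 u(y) = C1/cos(y)^4


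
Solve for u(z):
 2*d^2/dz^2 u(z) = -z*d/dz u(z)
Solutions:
 u(z) = C1 + C2*erf(z/2)


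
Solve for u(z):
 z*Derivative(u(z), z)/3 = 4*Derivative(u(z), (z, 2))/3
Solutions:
 u(z) = C1 + C2*erfi(sqrt(2)*z/4)


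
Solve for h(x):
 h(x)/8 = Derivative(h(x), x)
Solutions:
 h(x) = C1*exp(x/8)


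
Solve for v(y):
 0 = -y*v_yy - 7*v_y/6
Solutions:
 v(y) = C1 + C2/y^(1/6)


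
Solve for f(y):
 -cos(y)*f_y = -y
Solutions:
 f(y) = C1 + Integral(y/cos(y), y)


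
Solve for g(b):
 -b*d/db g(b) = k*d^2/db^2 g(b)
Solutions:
 g(b) = C1 + C2*sqrt(k)*erf(sqrt(2)*b*sqrt(1/k)/2)


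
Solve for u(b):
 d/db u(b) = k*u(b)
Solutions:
 u(b) = C1*exp(b*k)


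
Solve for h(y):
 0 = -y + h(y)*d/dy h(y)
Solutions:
 h(y) = -sqrt(C1 + y^2)
 h(y) = sqrt(C1 + y^2)


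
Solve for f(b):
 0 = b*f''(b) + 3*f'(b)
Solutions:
 f(b) = C1 + C2/b^2


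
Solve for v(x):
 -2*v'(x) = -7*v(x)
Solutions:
 v(x) = C1*exp(7*x/2)


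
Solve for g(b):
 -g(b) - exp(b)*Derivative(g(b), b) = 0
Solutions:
 g(b) = C1*exp(exp(-b))


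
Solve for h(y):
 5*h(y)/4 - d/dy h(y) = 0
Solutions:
 h(y) = C1*exp(5*y/4)


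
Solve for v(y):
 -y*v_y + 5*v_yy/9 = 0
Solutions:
 v(y) = C1 + C2*erfi(3*sqrt(10)*y/10)


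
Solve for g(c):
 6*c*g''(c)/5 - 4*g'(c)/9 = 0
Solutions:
 g(c) = C1 + C2*c^(37/27)


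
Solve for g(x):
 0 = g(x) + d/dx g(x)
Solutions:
 g(x) = C1*exp(-x)


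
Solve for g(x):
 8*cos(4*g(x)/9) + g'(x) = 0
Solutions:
 8*x - 9*log(sin(4*g(x)/9) - 1)/8 + 9*log(sin(4*g(x)/9) + 1)/8 = C1


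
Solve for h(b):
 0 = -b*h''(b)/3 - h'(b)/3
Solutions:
 h(b) = C1 + C2*log(b)


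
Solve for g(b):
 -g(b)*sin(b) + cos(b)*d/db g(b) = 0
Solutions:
 g(b) = C1/cos(b)


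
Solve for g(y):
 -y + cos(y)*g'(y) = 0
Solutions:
 g(y) = C1 + Integral(y/cos(y), y)


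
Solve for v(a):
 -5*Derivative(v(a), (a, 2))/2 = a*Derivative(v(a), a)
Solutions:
 v(a) = C1 + C2*erf(sqrt(5)*a/5)


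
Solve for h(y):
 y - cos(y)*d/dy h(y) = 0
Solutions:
 h(y) = C1 + Integral(y/cos(y), y)


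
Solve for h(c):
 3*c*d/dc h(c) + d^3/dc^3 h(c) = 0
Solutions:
 h(c) = C1 + Integral(C2*airyai(-3^(1/3)*c) + C3*airybi(-3^(1/3)*c), c)


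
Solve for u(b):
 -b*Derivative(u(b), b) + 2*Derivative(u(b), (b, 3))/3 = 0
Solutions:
 u(b) = C1 + Integral(C2*airyai(2^(2/3)*3^(1/3)*b/2) + C3*airybi(2^(2/3)*3^(1/3)*b/2), b)


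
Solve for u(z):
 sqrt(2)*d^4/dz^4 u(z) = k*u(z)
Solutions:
 u(z) = C1*exp(-2^(7/8)*k^(1/4)*z/2) + C2*exp(2^(7/8)*k^(1/4)*z/2) + C3*exp(-2^(7/8)*I*k^(1/4)*z/2) + C4*exp(2^(7/8)*I*k^(1/4)*z/2)


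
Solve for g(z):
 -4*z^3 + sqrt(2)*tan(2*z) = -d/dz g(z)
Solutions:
 g(z) = C1 + z^4 + sqrt(2)*log(cos(2*z))/2


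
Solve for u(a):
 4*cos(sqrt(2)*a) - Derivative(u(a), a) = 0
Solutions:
 u(a) = C1 + 2*sqrt(2)*sin(sqrt(2)*a)


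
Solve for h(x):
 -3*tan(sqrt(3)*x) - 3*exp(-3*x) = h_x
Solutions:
 h(x) = C1 - sqrt(3)*log(tan(sqrt(3)*x)^2 + 1)/2 + exp(-3*x)


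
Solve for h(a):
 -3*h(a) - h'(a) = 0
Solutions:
 h(a) = C1*exp(-3*a)


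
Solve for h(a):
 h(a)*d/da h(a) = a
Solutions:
 h(a) = -sqrt(C1 + a^2)
 h(a) = sqrt(C1 + a^2)


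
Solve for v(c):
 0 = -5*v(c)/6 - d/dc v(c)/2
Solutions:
 v(c) = C1*exp(-5*c/3)


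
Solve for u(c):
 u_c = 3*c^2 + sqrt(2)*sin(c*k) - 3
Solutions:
 u(c) = C1 + c^3 - 3*c - sqrt(2)*cos(c*k)/k


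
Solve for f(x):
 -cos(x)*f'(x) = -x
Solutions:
 f(x) = C1 + Integral(x/cos(x), x)


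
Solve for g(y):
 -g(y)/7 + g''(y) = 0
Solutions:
 g(y) = C1*exp(-sqrt(7)*y/7) + C2*exp(sqrt(7)*y/7)


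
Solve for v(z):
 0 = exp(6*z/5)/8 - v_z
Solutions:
 v(z) = C1 + 5*exp(6*z/5)/48


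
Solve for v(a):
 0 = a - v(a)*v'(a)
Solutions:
 v(a) = -sqrt(C1 + a^2)
 v(a) = sqrt(C1 + a^2)


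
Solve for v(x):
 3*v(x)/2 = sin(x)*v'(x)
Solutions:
 v(x) = C1*(cos(x) - 1)^(3/4)/(cos(x) + 1)^(3/4)


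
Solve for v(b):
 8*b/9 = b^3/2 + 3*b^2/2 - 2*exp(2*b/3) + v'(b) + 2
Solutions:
 v(b) = C1 - b^4/8 - b^3/2 + 4*b^2/9 - 2*b + 3*exp(2*b/3)


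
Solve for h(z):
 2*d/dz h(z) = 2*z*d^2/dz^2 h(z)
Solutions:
 h(z) = C1 + C2*z^2


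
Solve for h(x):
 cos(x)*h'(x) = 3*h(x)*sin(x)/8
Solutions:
 h(x) = C1/cos(x)^(3/8)


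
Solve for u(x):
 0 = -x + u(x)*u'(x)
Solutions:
 u(x) = -sqrt(C1 + x^2)
 u(x) = sqrt(C1 + x^2)


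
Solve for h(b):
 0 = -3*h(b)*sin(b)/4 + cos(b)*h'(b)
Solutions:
 h(b) = C1/cos(b)^(3/4)


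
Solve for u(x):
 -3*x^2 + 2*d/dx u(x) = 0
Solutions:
 u(x) = C1 + x^3/2


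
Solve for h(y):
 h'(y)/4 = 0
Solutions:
 h(y) = C1


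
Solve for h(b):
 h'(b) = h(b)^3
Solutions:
 h(b) = -sqrt(2)*sqrt(-1/(C1 + b))/2
 h(b) = sqrt(2)*sqrt(-1/(C1 + b))/2


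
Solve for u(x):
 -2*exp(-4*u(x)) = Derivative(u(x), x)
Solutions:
 u(x) = log(-I*(C1 - 8*x)^(1/4))
 u(x) = log(I*(C1 - 8*x)^(1/4))
 u(x) = log(-(C1 - 8*x)^(1/4))
 u(x) = log(C1 - 8*x)/4


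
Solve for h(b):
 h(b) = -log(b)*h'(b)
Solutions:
 h(b) = C1*exp(-li(b))


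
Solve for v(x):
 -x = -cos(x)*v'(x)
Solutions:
 v(x) = C1 + Integral(x/cos(x), x)


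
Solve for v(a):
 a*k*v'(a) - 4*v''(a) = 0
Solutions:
 v(a) = Piecewise((-sqrt(2)*sqrt(pi)*C1*erf(sqrt(2)*a*sqrt(-k)/4)/sqrt(-k) - C2, (k > 0) | (k < 0)), (-C1*a - C2, True))


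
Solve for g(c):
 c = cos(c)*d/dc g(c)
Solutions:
 g(c) = C1 + Integral(c/cos(c), c)


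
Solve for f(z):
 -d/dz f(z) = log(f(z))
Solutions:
 li(f(z)) = C1 - z


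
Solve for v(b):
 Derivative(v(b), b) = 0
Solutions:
 v(b) = C1


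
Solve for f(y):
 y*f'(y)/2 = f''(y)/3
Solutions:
 f(y) = C1 + C2*erfi(sqrt(3)*y/2)


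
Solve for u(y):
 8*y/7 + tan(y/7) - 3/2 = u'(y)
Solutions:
 u(y) = C1 + 4*y^2/7 - 3*y/2 - 7*log(cos(y/7))


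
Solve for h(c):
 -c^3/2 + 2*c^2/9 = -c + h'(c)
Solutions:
 h(c) = C1 - c^4/8 + 2*c^3/27 + c^2/2


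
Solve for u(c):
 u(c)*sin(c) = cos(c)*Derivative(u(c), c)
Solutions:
 u(c) = C1/cos(c)


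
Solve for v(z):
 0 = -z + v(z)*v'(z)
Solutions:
 v(z) = -sqrt(C1 + z^2)
 v(z) = sqrt(C1 + z^2)


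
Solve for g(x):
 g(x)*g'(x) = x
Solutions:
 g(x) = -sqrt(C1 + x^2)
 g(x) = sqrt(C1 + x^2)


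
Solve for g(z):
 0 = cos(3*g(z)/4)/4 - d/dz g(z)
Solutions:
 -z/4 - 2*log(sin(3*g(z)/4) - 1)/3 + 2*log(sin(3*g(z)/4) + 1)/3 = C1


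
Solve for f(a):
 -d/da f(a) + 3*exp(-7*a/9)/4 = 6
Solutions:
 f(a) = C1 - 6*a - 27*exp(-7*a/9)/28


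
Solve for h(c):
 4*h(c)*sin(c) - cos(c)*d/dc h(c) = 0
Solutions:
 h(c) = C1/cos(c)^4


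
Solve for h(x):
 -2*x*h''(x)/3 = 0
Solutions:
 h(x) = C1 + C2*x


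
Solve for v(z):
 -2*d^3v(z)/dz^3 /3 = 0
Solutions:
 v(z) = C1 + C2*z + C3*z^2


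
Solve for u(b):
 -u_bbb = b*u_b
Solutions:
 u(b) = C1 + Integral(C2*airyai(-b) + C3*airybi(-b), b)


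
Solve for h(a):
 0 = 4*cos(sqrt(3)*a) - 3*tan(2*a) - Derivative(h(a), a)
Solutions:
 h(a) = C1 + 3*log(cos(2*a))/2 + 4*sqrt(3)*sin(sqrt(3)*a)/3


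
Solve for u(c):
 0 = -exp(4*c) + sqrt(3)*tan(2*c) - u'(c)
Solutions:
 u(c) = C1 - exp(4*c)/4 - sqrt(3)*log(cos(2*c))/2


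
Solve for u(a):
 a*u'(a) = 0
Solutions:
 u(a) = C1


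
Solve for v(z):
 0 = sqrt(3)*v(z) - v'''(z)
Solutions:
 v(z) = C3*exp(3^(1/6)*z) + (C1*sin(3^(2/3)*z/2) + C2*cos(3^(2/3)*z/2))*exp(-3^(1/6)*z/2)


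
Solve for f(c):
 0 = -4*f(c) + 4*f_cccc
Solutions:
 f(c) = C1*exp(-c) + C2*exp(c) + C3*sin(c) + C4*cos(c)


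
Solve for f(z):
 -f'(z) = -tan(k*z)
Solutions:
 f(z) = C1 + Piecewise((-log(cos(k*z))/k, Ne(k, 0)), (0, True))


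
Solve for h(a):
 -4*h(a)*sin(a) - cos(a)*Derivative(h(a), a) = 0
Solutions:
 h(a) = C1*cos(a)^4


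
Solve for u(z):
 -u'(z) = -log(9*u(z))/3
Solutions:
 -3*Integral(1/(log(_y) + 2*log(3)), (_y, u(z))) = C1 - z


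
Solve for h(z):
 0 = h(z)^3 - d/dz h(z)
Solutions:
 h(z) = -sqrt(2)*sqrt(-1/(C1 + z))/2
 h(z) = sqrt(2)*sqrt(-1/(C1 + z))/2


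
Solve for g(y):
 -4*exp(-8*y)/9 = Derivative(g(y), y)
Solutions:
 g(y) = C1 + exp(-8*y)/18


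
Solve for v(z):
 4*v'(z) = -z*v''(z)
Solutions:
 v(z) = C1 + C2/z^3


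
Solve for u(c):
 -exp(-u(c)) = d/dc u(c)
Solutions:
 u(c) = log(C1 - c)


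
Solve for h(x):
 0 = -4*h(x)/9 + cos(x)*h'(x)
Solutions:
 h(x) = C1*(sin(x) + 1)^(2/9)/(sin(x) - 1)^(2/9)


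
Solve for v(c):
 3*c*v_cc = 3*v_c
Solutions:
 v(c) = C1 + C2*c^2


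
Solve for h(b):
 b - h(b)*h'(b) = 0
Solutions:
 h(b) = -sqrt(C1 + b^2)
 h(b) = sqrt(C1 + b^2)


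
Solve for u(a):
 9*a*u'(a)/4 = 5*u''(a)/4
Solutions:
 u(a) = C1 + C2*erfi(3*sqrt(10)*a/10)


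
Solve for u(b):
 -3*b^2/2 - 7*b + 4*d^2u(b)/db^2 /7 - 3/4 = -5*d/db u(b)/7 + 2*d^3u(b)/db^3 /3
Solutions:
 u(b) = C1 + C2*exp(b*(6 - sqrt(246))/14) + C3*exp(b*(6 + sqrt(246))/14) + 7*b^3/10 + 161*b^2/50 - 91*b/500


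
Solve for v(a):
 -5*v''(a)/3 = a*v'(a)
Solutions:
 v(a) = C1 + C2*erf(sqrt(30)*a/10)


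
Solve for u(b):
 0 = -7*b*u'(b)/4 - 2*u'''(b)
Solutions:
 u(b) = C1 + Integral(C2*airyai(-7^(1/3)*b/2) + C3*airybi(-7^(1/3)*b/2), b)


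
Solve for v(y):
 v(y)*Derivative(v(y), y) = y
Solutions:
 v(y) = -sqrt(C1 + y^2)
 v(y) = sqrt(C1 + y^2)


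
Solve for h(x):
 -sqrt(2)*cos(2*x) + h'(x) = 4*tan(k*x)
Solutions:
 h(x) = C1 + 4*Piecewise((-log(cos(k*x))/k, Ne(k, 0)), (0, True)) + sqrt(2)*sin(2*x)/2


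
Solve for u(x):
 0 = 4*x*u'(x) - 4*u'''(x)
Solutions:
 u(x) = C1 + Integral(C2*airyai(x) + C3*airybi(x), x)


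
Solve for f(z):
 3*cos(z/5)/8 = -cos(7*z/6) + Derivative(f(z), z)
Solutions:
 f(z) = C1 + 15*sin(z/5)/8 + 6*sin(7*z/6)/7


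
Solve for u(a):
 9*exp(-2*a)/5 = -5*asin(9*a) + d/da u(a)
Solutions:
 u(a) = C1 + 5*a*asin(9*a) + 5*sqrt(1 - 81*a^2)/9 - 9*exp(-2*a)/10


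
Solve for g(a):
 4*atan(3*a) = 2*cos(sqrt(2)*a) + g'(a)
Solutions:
 g(a) = C1 + 4*a*atan(3*a) - 2*log(9*a^2 + 1)/3 - sqrt(2)*sin(sqrt(2)*a)


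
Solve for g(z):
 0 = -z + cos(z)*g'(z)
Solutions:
 g(z) = C1 + Integral(z/cos(z), z)


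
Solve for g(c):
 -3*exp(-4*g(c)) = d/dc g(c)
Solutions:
 g(c) = log(-I*(C1 - 12*c)^(1/4))
 g(c) = log(I*(C1 - 12*c)^(1/4))
 g(c) = log(-(C1 - 12*c)^(1/4))
 g(c) = log(C1 - 12*c)/4


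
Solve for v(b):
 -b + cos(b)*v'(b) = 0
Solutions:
 v(b) = C1 + Integral(b/cos(b), b)


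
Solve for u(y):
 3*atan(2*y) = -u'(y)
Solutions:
 u(y) = C1 - 3*y*atan(2*y) + 3*log(4*y^2 + 1)/4


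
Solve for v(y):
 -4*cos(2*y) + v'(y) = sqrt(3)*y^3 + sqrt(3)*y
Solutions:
 v(y) = C1 + sqrt(3)*y^4/4 + sqrt(3)*y^2/2 + 2*sin(2*y)


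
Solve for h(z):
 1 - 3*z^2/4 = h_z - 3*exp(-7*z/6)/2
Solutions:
 h(z) = C1 - z^3/4 + z - 9*exp(-7*z/6)/7


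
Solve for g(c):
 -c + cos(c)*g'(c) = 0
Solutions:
 g(c) = C1 + Integral(c/cos(c), c)


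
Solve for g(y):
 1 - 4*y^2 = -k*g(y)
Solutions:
 g(y) = (4*y^2 - 1)/k


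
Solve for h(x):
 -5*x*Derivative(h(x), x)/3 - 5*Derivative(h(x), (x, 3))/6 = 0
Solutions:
 h(x) = C1 + Integral(C2*airyai(-2^(1/3)*x) + C3*airybi(-2^(1/3)*x), x)


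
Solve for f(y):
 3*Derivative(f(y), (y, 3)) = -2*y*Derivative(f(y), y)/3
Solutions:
 f(y) = C1 + Integral(C2*airyai(-6^(1/3)*y/3) + C3*airybi(-6^(1/3)*y/3), y)


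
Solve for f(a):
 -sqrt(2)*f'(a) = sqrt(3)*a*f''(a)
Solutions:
 f(a) = C1 + C2*a^(1 - sqrt(6)/3)


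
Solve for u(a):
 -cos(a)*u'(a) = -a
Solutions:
 u(a) = C1 + Integral(a/cos(a), a)


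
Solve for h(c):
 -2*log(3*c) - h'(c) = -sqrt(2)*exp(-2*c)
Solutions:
 h(c) = C1 - 2*c*log(c) + 2*c*(1 - log(3)) - sqrt(2)*exp(-2*c)/2


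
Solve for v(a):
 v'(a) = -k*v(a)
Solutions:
 v(a) = C1*exp(-a*k)


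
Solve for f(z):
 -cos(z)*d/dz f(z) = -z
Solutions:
 f(z) = C1 + Integral(z/cos(z), z)


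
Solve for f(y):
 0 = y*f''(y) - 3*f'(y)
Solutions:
 f(y) = C1 + C2*y^4


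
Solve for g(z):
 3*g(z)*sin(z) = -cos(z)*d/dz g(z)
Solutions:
 g(z) = C1*cos(z)^3


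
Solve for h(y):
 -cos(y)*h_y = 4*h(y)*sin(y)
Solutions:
 h(y) = C1*cos(y)^4


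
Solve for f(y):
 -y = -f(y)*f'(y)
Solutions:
 f(y) = -sqrt(C1 + y^2)
 f(y) = sqrt(C1 + y^2)


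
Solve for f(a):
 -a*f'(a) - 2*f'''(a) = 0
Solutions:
 f(a) = C1 + Integral(C2*airyai(-2^(2/3)*a/2) + C3*airybi(-2^(2/3)*a/2), a)


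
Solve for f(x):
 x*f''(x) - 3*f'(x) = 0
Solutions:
 f(x) = C1 + C2*x^4


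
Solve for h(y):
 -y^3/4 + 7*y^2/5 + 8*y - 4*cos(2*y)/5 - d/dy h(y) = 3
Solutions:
 h(y) = C1 - y^4/16 + 7*y^3/15 + 4*y^2 - 3*y - 2*sin(2*y)/5


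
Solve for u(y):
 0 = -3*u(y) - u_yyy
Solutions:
 u(y) = C3*exp(-3^(1/3)*y) + (C1*sin(3^(5/6)*y/2) + C2*cos(3^(5/6)*y/2))*exp(3^(1/3)*y/2)


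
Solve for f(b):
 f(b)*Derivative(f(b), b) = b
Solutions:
 f(b) = -sqrt(C1 + b^2)
 f(b) = sqrt(C1 + b^2)


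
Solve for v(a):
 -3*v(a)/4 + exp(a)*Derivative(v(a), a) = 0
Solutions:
 v(a) = C1*exp(-3*exp(-a)/4)


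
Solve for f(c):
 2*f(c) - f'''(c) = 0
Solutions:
 f(c) = C3*exp(2^(1/3)*c) + (C1*sin(2^(1/3)*sqrt(3)*c/2) + C2*cos(2^(1/3)*sqrt(3)*c/2))*exp(-2^(1/3)*c/2)


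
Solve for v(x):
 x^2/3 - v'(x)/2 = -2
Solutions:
 v(x) = C1 + 2*x^3/9 + 4*x


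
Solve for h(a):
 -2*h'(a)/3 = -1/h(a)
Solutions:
 h(a) = -sqrt(C1 + 3*a)
 h(a) = sqrt(C1 + 3*a)


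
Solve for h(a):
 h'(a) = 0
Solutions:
 h(a) = C1


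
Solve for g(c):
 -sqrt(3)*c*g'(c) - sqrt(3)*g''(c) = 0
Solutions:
 g(c) = C1 + C2*erf(sqrt(2)*c/2)


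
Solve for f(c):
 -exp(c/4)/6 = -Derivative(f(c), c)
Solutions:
 f(c) = C1 + 2*exp(c/4)/3


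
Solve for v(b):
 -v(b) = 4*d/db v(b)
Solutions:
 v(b) = C1*exp(-b/4)


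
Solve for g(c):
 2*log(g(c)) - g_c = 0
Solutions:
 li(g(c)) = C1 + 2*c


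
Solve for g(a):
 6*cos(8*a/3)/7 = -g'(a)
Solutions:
 g(a) = C1 - 9*sin(8*a/3)/28


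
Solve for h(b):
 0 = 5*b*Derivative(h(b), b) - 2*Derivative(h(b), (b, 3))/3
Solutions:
 h(b) = C1 + Integral(C2*airyai(15^(1/3)*2^(2/3)*b/2) + C3*airybi(15^(1/3)*2^(2/3)*b/2), b)


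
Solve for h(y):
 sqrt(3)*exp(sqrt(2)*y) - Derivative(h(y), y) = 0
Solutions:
 h(y) = C1 + sqrt(6)*exp(sqrt(2)*y)/2


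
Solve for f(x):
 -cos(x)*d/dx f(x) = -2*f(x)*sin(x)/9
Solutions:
 f(x) = C1/cos(x)^(2/9)


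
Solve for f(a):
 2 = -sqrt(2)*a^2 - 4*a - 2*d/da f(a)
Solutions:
 f(a) = C1 - sqrt(2)*a^3/6 - a^2 - a


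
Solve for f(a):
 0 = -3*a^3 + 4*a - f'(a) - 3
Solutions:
 f(a) = C1 - 3*a^4/4 + 2*a^2 - 3*a


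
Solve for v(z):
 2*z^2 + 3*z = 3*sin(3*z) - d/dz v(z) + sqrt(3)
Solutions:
 v(z) = C1 - 2*z^3/3 - 3*z^2/2 + sqrt(3)*z - cos(3*z)


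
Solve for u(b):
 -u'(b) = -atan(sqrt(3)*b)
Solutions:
 u(b) = C1 + b*atan(sqrt(3)*b) - sqrt(3)*log(3*b^2 + 1)/6


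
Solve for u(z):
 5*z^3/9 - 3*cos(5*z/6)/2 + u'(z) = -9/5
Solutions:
 u(z) = C1 - 5*z^4/36 - 9*z/5 + 9*sin(5*z/6)/5


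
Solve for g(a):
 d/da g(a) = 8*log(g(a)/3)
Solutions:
 Integral(1/(-log(_y) + log(3)), (_y, g(a)))/8 = C1 - a


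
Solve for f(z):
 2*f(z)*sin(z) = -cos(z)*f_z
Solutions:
 f(z) = C1*cos(z)^2


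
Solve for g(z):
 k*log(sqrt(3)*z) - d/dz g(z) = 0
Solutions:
 g(z) = C1 + k*z*log(z) - k*z + k*z*log(3)/2


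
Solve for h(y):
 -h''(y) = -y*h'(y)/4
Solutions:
 h(y) = C1 + C2*erfi(sqrt(2)*y/4)


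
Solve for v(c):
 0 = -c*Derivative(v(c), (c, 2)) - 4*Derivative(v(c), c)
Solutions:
 v(c) = C1 + C2/c^3


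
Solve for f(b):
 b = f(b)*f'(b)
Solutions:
 f(b) = -sqrt(C1 + b^2)
 f(b) = sqrt(C1 + b^2)


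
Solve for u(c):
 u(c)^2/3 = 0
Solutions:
 u(c) = 0


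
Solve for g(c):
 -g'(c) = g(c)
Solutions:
 g(c) = C1*exp(-c)


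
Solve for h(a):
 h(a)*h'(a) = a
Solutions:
 h(a) = -sqrt(C1 + a^2)
 h(a) = sqrt(C1 + a^2)


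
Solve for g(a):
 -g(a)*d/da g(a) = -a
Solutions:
 g(a) = -sqrt(C1 + a^2)
 g(a) = sqrt(C1 + a^2)


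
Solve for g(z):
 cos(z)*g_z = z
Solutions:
 g(z) = C1 + Integral(z/cos(z), z)


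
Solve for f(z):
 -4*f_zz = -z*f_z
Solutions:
 f(z) = C1 + C2*erfi(sqrt(2)*z/4)


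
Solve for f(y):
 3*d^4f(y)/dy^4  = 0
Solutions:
 f(y) = C1 + C2*y + C3*y^2 + C4*y^3


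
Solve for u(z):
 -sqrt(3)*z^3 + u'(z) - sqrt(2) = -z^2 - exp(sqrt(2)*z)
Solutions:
 u(z) = C1 + sqrt(3)*z^4/4 - z^3/3 + sqrt(2)*z - sqrt(2)*exp(sqrt(2)*z)/2


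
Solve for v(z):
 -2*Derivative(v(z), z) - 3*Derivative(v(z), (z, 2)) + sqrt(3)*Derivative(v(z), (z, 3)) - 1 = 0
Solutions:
 v(z) = C1 + C2*exp(sqrt(3)*z*(3 - sqrt(9 + 8*sqrt(3)))/6) + C3*exp(sqrt(3)*z*(3 + sqrt(9 + 8*sqrt(3)))/6) - z/2


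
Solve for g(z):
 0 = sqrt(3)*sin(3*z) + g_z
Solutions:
 g(z) = C1 + sqrt(3)*cos(3*z)/3


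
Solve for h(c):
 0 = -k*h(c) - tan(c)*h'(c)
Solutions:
 h(c) = C1*exp(-k*log(sin(c)))


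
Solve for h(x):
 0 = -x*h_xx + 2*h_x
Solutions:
 h(x) = C1 + C2*x^3


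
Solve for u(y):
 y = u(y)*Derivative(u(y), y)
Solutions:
 u(y) = -sqrt(C1 + y^2)
 u(y) = sqrt(C1 + y^2)


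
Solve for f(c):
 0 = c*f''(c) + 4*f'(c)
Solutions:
 f(c) = C1 + C2/c^3


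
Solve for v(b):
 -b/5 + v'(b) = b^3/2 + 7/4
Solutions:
 v(b) = C1 + b^4/8 + b^2/10 + 7*b/4


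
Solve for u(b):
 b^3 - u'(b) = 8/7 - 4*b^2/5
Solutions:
 u(b) = C1 + b^4/4 + 4*b^3/15 - 8*b/7


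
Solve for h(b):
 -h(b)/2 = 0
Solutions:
 h(b) = 0


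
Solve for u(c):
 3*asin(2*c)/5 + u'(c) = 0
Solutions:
 u(c) = C1 - 3*c*asin(2*c)/5 - 3*sqrt(1 - 4*c^2)/10


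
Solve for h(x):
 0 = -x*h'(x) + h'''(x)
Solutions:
 h(x) = C1 + Integral(C2*airyai(x) + C3*airybi(x), x)


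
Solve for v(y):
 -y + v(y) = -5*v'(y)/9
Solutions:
 v(y) = C1*exp(-9*y/5) + y - 5/9


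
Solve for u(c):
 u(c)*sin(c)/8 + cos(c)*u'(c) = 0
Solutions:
 u(c) = C1*cos(c)^(1/8)


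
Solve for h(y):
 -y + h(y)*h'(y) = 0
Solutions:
 h(y) = -sqrt(C1 + y^2)
 h(y) = sqrt(C1 + y^2)


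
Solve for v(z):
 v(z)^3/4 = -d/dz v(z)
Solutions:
 v(z) = -sqrt(2)*sqrt(-1/(C1 - z))
 v(z) = sqrt(2)*sqrt(-1/(C1 - z))


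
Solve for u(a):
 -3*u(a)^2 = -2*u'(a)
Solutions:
 u(a) = -2/(C1 + 3*a)


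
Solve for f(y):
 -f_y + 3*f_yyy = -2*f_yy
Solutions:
 f(y) = C1 + C2*exp(-y) + C3*exp(y/3)


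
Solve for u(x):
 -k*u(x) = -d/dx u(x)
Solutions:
 u(x) = C1*exp(k*x)


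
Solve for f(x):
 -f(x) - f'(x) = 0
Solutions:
 f(x) = C1*exp(-x)


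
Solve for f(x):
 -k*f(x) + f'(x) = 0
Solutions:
 f(x) = C1*exp(k*x)


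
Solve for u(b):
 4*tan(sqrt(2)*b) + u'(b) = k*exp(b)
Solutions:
 u(b) = C1 + k*exp(b) + 2*sqrt(2)*log(cos(sqrt(2)*b))


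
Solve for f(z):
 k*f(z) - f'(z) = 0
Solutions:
 f(z) = C1*exp(k*z)


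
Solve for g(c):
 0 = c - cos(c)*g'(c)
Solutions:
 g(c) = C1 + Integral(c/cos(c), c)


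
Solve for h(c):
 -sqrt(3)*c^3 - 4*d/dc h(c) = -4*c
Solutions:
 h(c) = C1 - sqrt(3)*c^4/16 + c^2/2


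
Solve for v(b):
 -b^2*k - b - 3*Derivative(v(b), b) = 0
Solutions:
 v(b) = C1 - b^3*k/9 - b^2/6


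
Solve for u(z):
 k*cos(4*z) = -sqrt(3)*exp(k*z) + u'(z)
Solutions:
 u(z) = C1 + k*sin(4*z)/4 + sqrt(3)*exp(k*z)/k


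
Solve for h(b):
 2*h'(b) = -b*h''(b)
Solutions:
 h(b) = C1 + C2/b


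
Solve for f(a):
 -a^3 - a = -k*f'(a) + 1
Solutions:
 f(a) = C1 + a^4/(4*k) + a^2/(2*k) + a/k


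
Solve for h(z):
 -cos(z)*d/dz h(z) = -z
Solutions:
 h(z) = C1 + Integral(z/cos(z), z)


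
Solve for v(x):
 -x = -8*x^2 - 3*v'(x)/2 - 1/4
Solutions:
 v(x) = C1 - 16*x^3/9 + x^2/3 - x/6


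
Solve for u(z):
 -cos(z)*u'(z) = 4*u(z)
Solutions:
 u(z) = C1*(sin(z)^2 - 2*sin(z) + 1)/(sin(z)^2 + 2*sin(z) + 1)


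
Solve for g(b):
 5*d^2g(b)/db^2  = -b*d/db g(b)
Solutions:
 g(b) = C1 + C2*erf(sqrt(10)*b/10)


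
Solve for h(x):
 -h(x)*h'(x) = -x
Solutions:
 h(x) = -sqrt(C1 + x^2)
 h(x) = sqrt(C1 + x^2)


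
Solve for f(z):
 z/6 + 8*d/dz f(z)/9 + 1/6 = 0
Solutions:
 f(z) = C1 - 3*z^2/32 - 3*z/16


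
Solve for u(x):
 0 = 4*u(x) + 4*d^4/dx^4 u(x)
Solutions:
 u(x) = (C1*sin(sqrt(2)*x/2) + C2*cos(sqrt(2)*x/2))*exp(-sqrt(2)*x/2) + (C3*sin(sqrt(2)*x/2) + C4*cos(sqrt(2)*x/2))*exp(sqrt(2)*x/2)


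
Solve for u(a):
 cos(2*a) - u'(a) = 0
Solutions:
 u(a) = C1 + sin(2*a)/2


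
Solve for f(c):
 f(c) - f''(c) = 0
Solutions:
 f(c) = C1*exp(-c) + C2*exp(c)


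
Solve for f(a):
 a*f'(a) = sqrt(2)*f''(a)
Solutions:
 f(a) = C1 + C2*erfi(2^(1/4)*a/2)


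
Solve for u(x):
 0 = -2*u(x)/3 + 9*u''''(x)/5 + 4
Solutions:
 u(x) = C1*exp(-30^(1/4)*x/3) + C2*exp(30^(1/4)*x/3) + C3*sin(30^(1/4)*x/3) + C4*cos(30^(1/4)*x/3) + 6


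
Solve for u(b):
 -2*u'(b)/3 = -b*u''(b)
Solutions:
 u(b) = C1 + C2*b^(5/3)


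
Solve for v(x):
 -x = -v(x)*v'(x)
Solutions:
 v(x) = -sqrt(C1 + x^2)
 v(x) = sqrt(C1 + x^2)


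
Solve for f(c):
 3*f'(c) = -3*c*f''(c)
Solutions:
 f(c) = C1 + C2*log(c)


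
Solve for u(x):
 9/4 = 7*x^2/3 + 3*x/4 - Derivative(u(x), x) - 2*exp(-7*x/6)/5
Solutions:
 u(x) = C1 + 7*x^3/9 + 3*x^2/8 - 9*x/4 + 12*exp(-7*x/6)/35


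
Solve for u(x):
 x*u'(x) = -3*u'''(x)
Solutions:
 u(x) = C1 + Integral(C2*airyai(-3^(2/3)*x/3) + C3*airybi(-3^(2/3)*x/3), x)


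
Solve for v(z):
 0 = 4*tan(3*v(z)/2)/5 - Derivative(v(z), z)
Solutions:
 v(z) = -2*asin(C1*exp(6*z/5))/3 + 2*pi/3
 v(z) = 2*asin(C1*exp(6*z/5))/3


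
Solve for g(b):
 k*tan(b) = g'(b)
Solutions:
 g(b) = C1 - k*log(cos(b))


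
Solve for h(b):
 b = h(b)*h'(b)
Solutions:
 h(b) = -sqrt(C1 + b^2)
 h(b) = sqrt(C1 + b^2)


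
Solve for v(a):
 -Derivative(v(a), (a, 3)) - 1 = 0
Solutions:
 v(a) = C1 + C2*a + C3*a^2 - a^3/6


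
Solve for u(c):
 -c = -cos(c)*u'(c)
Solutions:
 u(c) = C1 + Integral(c/cos(c), c)


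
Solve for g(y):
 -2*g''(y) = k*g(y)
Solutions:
 g(y) = C1*exp(-sqrt(2)*y*sqrt(-k)/2) + C2*exp(sqrt(2)*y*sqrt(-k)/2)


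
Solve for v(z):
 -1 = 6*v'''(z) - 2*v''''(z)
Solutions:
 v(z) = C1 + C2*z + C3*z^2 + C4*exp(3*z) - z^3/36


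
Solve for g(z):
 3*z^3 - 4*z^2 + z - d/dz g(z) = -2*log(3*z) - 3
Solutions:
 g(z) = C1 + 3*z^4/4 - 4*z^3/3 + z^2/2 + 2*z*log(z) + z + z*log(9)


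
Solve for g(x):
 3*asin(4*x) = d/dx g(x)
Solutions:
 g(x) = C1 + 3*x*asin(4*x) + 3*sqrt(1 - 16*x^2)/4


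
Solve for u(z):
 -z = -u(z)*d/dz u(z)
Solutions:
 u(z) = -sqrt(C1 + z^2)
 u(z) = sqrt(C1 + z^2)


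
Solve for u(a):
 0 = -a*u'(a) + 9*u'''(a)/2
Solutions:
 u(a) = C1 + Integral(C2*airyai(6^(1/3)*a/3) + C3*airybi(6^(1/3)*a/3), a)


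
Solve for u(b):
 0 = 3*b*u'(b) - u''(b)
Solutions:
 u(b) = C1 + C2*erfi(sqrt(6)*b/2)


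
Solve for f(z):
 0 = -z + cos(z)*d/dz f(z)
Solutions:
 f(z) = C1 + Integral(z/cos(z), z)


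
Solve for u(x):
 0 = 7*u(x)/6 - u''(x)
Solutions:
 u(x) = C1*exp(-sqrt(42)*x/6) + C2*exp(sqrt(42)*x/6)


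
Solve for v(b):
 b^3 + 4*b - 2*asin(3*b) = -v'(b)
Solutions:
 v(b) = C1 - b^4/4 - 2*b^2 + 2*b*asin(3*b) + 2*sqrt(1 - 9*b^2)/3


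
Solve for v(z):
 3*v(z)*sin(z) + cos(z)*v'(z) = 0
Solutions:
 v(z) = C1*cos(z)^3


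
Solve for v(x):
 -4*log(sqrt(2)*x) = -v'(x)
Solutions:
 v(x) = C1 + 4*x*log(x) - 4*x + x*log(4)


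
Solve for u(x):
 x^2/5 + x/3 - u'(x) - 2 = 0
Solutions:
 u(x) = C1 + x^3/15 + x^2/6 - 2*x


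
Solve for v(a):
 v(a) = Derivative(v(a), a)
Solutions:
 v(a) = C1*exp(a)


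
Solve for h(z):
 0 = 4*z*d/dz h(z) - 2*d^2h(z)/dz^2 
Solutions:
 h(z) = C1 + C2*erfi(z)


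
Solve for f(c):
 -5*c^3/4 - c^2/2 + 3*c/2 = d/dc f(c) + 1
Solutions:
 f(c) = C1 - 5*c^4/16 - c^3/6 + 3*c^2/4 - c


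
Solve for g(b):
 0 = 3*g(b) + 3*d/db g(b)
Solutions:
 g(b) = C1*exp(-b)


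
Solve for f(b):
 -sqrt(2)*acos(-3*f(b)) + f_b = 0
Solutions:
 Integral(1/acos(-3*_y), (_y, f(b))) = C1 + sqrt(2)*b


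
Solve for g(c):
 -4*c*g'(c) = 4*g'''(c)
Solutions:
 g(c) = C1 + Integral(C2*airyai(-c) + C3*airybi(-c), c)


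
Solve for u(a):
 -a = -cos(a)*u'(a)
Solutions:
 u(a) = C1 + Integral(a/cos(a), a)


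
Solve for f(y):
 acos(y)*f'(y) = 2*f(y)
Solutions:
 f(y) = C1*exp(2*Integral(1/acos(y), y))


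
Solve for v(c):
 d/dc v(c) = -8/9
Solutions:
 v(c) = C1 - 8*c/9


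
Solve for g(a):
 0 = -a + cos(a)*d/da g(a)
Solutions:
 g(a) = C1 + Integral(a/cos(a), a)


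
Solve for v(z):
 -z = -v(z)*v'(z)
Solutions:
 v(z) = -sqrt(C1 + z^2)
 v(z) = sqrt(C1 + z^2)


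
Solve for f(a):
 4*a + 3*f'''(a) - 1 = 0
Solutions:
 f(a) = C1 + C2*a + C3*a^2 - a^4/18 + a^3/18


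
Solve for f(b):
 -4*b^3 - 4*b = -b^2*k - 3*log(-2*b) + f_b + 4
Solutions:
 f(b) = C1 - b^4 + b^3*k/3 - 2*b^2 + 3*b*log(-b) + b*(-7 + 3*log(2))


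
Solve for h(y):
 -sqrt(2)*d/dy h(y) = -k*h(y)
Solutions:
 h(y) = C1*exp(sqrt(2)*k*y/2)


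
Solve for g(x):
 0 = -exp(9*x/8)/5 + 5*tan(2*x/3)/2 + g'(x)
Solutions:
 g(x) = C1 + 8*exp(9*x/8)/45 + 15*log(cos(2*x/3))/4


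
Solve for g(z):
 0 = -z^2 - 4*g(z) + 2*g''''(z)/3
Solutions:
 g(z) = C1*exp(-6^(1/4)*z) + C2*exp(6^(1/4)*z) + C3*sin(6^(1/4)*z) + C4*cos(6^(1/4)*z) - z^2/4


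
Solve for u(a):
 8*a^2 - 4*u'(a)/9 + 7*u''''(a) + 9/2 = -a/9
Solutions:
 u(a) = C1 + C4*exp(147^(1/3)*2^(2/3)*a/21) + 6*a^3 + a^2/8 + 81*a/8 + (C2*sin(14^(2/3)*3^(5/6)*a/42) + C3*cos(14^(2/3)*3^(5/6)*a/42))*exp(-147^(1/3)*2^(2/3)*a/42)


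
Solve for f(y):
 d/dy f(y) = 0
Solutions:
 f(y) = C1


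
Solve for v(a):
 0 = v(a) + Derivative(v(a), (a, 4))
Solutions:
 v(a) = (C1*sin(sqrt(2)*a/2) + C2*cos(sqrt(2)*a/2))*exp(-sqrt(2)*a/2) + (C3*sin(sqrt(2)*a/2) + C4*cos(sqrt(2)*a/2))*exp(sqrt(2)*a/2)


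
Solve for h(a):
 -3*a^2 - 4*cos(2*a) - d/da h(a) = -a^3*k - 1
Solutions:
 h(a) = C1 + a^4*k/4 - a^3 + a - 2*sin(2*a)


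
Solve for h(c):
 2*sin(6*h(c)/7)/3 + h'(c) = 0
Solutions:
 2*c/3 + 7*log(cos(6*h(c)/7) - 1)/12 - 7*log(cos(6*h(c)/7) + 1)/12 = C1


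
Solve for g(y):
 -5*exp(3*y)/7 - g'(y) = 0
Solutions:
 g(y) = C1 - 5*exp(3*y)/21


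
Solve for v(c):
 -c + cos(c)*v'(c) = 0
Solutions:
 v(c) = C1 + Integral(c/cos(c), c)


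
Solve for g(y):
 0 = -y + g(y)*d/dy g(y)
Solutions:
 g(y) = -sqrt(C1 + y^2)
 g(y) = sqrt(C1 + y^2)


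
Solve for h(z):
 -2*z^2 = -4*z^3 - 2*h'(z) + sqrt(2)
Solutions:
 h(z) = C1 - z^4/2 + z^3/3 + sqrt(2)*z/2


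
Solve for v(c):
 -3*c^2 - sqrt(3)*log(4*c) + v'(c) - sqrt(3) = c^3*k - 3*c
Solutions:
 v(c) = C1 + c^4*k/4 + c^3 - 3*c^2/2 + sqrt(3)*c*log(c) + 2*sqrt(3)*c*log(2)


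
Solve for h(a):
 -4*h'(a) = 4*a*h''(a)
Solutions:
 h(a) = C1 + C2*log(a)


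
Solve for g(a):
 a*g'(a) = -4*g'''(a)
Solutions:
 g(a) = C1 + Integral(C2*airyai(-2^(1/3)*a/2) + C3*airybi(-2^(1/3)*a/2), a)


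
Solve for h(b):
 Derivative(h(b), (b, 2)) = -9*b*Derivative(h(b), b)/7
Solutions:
 h(b) = C1 + C2*erf(3*sqrt(14)*b/14)


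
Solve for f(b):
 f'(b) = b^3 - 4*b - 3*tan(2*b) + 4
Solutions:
 f(b) = C1 + b^4/4 - 2*b^2 + 4*b + 3*log(cos(2*b))/2


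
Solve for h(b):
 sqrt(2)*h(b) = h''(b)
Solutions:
 h(b) = C1*exp(-2^(1/4)*b) + C2*exp(2^(1/4)*b)


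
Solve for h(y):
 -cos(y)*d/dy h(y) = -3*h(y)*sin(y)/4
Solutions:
 h(y) = C1/cos(y)^(3/4)


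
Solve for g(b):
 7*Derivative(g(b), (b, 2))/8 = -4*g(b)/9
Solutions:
 g(b) = C1*sin(4*sqrt(14)*b/21) + C2*cos(4*sqrt(14)*b/21)


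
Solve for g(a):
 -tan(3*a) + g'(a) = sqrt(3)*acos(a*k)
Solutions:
 g(a) = C1 + sqrt(3)*Piecewise((a*acos(a*k) - sqrt(-a^2*k^2 + 1)/k, Ne(k, 0)), (pi*a/2, True)) - log(cos(3*a))/3


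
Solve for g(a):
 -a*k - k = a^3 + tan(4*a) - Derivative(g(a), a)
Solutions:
 g(a) = C1 + a^4/4 + a^2*k/2 + a*k - log(cos(4*a))/4


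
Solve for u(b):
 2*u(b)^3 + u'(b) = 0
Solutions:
 u(b) = -sqrt(2)*sqrt(-1/(C1 - 2*b))/2
 u(b) = sqrt(2)*sqrt(-1/(C1 - 2*b))/2


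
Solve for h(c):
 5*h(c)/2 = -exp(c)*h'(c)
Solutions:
 h(c) = C1*exp(5*exp(-c)/2)


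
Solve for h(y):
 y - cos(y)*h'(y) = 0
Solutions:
 h(y) = C1 + Integral(y/cos(y), y)


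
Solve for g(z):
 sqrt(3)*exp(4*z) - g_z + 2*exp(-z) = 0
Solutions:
 g(z) = C1 + sqrt(3)*exp(4*z)/4 - 2*exp(-z)


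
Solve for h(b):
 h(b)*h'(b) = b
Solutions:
 h(b) = -sqrt(C1 + b^2)
 h(b) = sqrt(C1 + b^2)


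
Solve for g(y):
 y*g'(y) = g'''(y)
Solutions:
 g(y) = C1 + Integral(C2*airyai(y) + C3*airybi(y), y)


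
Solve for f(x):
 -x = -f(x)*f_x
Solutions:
 f(x) = -sqrt(C1 + x^2)
 f(x) = sqrt(C1 + x^2)


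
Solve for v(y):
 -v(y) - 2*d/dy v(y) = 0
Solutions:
 v(y) = C1*exp(-y/2)


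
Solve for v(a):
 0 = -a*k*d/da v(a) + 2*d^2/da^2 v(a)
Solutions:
 v(a) = Piecewise((-sqrt(pi)*C1*erf(a*sqrt(-k)/2)/sqrt(-k) - C2, (k > 0) | (k < 0)), (-C1*a - C2, True))


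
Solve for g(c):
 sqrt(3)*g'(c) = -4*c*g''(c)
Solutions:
 g(c) = C1 + C2*c^(1 - sqrt(3)/4)


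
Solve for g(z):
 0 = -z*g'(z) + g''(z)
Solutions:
 g(z) = C1 + C2*erfi(sqrt(2)*z/2)


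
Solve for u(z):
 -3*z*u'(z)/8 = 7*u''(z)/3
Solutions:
 u(z) = C1 + C2*erf(3*sqrt(7)*z/28)


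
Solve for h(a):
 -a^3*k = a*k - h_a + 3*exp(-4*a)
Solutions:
 h(a) = C1 + a^4*k/4 + a^2*k/2 - 3*exp(-4*a)/4


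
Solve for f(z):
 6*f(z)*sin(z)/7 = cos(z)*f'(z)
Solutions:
 f(z) = C1/cos(z)^(6/7)


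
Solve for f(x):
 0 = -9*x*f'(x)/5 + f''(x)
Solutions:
 f(x) = C1 + C2*erfi(3*sqrt(10)*x/10)


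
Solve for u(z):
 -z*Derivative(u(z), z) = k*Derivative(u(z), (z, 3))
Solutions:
 u(z) = C1 + Integral(C2*airyai(z*(-1/k)^(1/3)) + C3*airybi(z*(-1/k)^(1/3)), z)


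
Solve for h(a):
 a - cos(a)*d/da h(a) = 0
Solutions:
 h(a) = C1 + Integral(a/cos(a), a)


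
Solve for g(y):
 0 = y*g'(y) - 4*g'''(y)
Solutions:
 g(y) = C1 + Integral(C2*airyai(2^(1/3)*y/2) + C3*airybi(2^(1/3)*y/2), y)


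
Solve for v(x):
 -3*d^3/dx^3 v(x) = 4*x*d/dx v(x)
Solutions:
 v(x) = C1 + Integral(C2*airyai(-6^(2/3)*x/3) + C3*airybi(-6^(2/3)*x/3), x)


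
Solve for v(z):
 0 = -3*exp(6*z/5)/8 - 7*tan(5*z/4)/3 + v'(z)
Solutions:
 v(z) = C1 + 5*exp(6*z/5)/16 - 28*log(cos(5*z/4))/15


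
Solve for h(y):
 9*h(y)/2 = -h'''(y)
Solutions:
 h(y) = C3*exp(-6^(2/3)*y/2) + (C1*sin(3*2^(2/3)*3^(1/6)*y/4) + C2*cos(3*2^(2/3)*3^(1/6)*y/4))*exp(6^(2/3)*y/4)


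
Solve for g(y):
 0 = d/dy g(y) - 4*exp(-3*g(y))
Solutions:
 g(y) = log(C1 + 12*y)/3
 g(y) = log((-3^(1/3) - 3^(5/6)*I)*(C1 + 4*y)^(1/3)/2)
 g(y) = log((-3^(1/3) + 3^(5/6)*I)*(C1 + 4*y)^(1/3)/2)


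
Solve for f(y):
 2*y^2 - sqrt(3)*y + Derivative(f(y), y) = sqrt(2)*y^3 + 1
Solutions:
 f(y) = C1 + sqrt(2)*y^4/4 - 2*y^3/3 + sqrt(3)*y^2/2 + y


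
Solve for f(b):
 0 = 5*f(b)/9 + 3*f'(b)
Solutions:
 f(b) = C1*exp(-5*b/27)


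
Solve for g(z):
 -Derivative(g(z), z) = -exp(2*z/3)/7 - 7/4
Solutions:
 g(z) = C1 + 7*z/4 + 3*exp(2*z/3)/14


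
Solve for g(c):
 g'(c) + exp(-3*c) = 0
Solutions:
 g(c) = C1 + exp(-3*c)/3


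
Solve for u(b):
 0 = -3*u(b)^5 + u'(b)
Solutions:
 u(b) = -(-1/(C1 + 12*b))^(1/4)
 u(b) = (-1/(C1 + 12*b))^(1/4)
 u(b) = -I*(-1/(C1 + 12*b))^(1/4)
 u(b) = I*(-1/(C1 + 12*b))^(1/4)


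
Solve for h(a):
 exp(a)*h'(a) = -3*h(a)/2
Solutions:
 h(a) = C1*exp(3*exp(-a)/2)


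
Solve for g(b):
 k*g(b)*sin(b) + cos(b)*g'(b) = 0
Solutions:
 g(b) = C1*exp(k*log(cos(b)))


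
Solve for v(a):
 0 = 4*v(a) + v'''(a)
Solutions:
 v(a) = C3*exp(-2^(2/3)*a) + (C1*sin(2^(2/3)*sqrt(3)*a/2) + C2*cos(2^(2/3)*sqrt(3)*a/2))*exp(2^(2/3)*a/2)


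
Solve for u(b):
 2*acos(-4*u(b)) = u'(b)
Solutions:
 Integral(1/acos(-4*_y), (_y, u(b))) = C1 + 2*b


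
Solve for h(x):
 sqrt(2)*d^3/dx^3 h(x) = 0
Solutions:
 h(x) = C1 + C2*x + C3*x^2


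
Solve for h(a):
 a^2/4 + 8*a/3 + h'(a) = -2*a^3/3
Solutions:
 h(a) = C1 - a^4/6 - a^3/12 - 4*a^2/3


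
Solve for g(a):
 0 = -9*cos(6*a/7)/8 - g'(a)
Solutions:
 g(a) = C1 - 21*sin(6*a/7)/16


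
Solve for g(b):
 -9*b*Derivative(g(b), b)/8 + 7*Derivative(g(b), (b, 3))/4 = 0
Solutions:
 g(b) = C1 + Integral(C2*airyai(42^(2/3)*b/14) + C3*airybi(42^(2/3)*b/14), b)


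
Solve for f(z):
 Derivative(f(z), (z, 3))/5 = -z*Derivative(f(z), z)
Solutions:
 f(z) = C1 + Integral(C2*airyai(-5^(1/3)*z) + C3*airybi(-5^(1/3)*z), z)


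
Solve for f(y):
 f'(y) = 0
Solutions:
 f(y) = C1


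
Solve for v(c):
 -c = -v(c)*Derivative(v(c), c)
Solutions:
 v(c) = -sqrt(C1 + c^2)
 v(c) = sqrt(C1 + c^2)


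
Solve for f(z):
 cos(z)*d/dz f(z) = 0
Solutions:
 f(z) = C1


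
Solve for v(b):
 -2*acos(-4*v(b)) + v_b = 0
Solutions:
 Integral(1/acos(-4*_y), (_y, v(b))) = C1 + 2*b


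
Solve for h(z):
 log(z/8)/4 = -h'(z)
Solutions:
 h(z) = C1 - z*log(z)/4 + z/4 + 3*z*log(2)/4


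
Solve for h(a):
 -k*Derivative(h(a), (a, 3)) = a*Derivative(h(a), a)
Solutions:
 h(a) = C1 + Integral(C2*airyai(a*(-1/k)^(1/3)) + C3*airybi(a*(-1/k)^(1/3)), a)


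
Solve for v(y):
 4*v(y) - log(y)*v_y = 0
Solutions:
 v(y) = C1*exp(4*li(y))


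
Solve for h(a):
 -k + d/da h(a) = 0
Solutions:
 h(a) = C1 + a*k


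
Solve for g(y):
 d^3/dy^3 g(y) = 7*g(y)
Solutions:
 g(y) = C3*exp(7^(1/3)*y) + (C1*sin(sqrt(3)*7^(1/3)*y/2) + C2*cos(sqrt(3)*7^(1/3)*y/2))*exp(-7^(1/3)*y/2)


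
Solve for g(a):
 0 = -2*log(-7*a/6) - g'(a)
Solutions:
 g(a) = C1 - 2*a*log(-a) + 2*a*(-log(7) + 1 + log(6))


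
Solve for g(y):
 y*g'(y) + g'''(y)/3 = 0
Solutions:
 g(y) = C1 + Integral(C2*airyai(-3^(1/3)*y) + C3*airybi(-3^(1/3)*y), y)


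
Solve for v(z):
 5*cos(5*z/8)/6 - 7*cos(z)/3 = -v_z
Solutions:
 v(z) = C1 - 4*sin(5*z/8)/3 + 7*sin(z)/3


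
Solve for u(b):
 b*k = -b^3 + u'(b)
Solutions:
 u(b) = C1 + b^4/4 + b^2*k/2


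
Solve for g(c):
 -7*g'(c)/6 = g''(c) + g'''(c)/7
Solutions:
 g(c) = C1 + C2*exp(7*c*(-3 + sqrt(3))/6) + C3*exp(-7*c*(sqrt(3) + 3)/6)


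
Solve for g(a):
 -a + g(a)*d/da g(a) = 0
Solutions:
 g(a) = -sqrt(C1 + a^2)
 g(a) = sqrt(C1 + a^2)


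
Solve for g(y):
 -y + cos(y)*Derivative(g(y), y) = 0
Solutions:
 g(y) = C1 + Integral(y/cos(y), y)


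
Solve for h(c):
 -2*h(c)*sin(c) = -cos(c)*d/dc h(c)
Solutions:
 h(c) = C1/cos(c)^2


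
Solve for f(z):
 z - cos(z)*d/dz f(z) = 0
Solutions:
 f(z) = C1 + Integral(z/cos(z), z)


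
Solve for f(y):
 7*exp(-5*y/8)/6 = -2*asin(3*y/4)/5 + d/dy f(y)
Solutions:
 f(y) = C1 + 2*y*asin(3*y/4)/5 + 2*sqrt(16 - 9*y^2)/15 - 28*exp(-5*y/8)/15


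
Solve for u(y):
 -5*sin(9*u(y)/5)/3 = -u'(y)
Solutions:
 -5*y/3 + 5*log(cos(9*u(y)/5) - 1)/18 - 5*log(cos(9*u(y)/5) + 1)/18 = C1


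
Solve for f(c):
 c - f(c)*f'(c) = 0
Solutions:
 f(c) = -sqrt(C1 + c^2)
 f(c) = sqrt(C1 + c^2)


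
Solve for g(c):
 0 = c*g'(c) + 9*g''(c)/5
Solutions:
 g(c) = C1 + C2*erf(sqrt(10)*c/6)


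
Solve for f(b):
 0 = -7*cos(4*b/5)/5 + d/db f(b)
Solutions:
 f(b) = C1 + 7*sin(4*b/5)/4


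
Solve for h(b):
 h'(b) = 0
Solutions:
 h(b) = C1


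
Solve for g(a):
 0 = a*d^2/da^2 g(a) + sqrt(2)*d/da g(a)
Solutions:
 g(a) = C1 + C2*a^(1 - sqrt(2))


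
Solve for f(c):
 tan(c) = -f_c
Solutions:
 f(c) = C1 + log(cos(c))


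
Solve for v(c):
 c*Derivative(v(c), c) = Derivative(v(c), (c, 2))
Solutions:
 v(c) = C1 + C2*erfi(sqrt(2)*c/2)


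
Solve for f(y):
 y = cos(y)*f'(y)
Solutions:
 f(y) = C1 + Integral(y/cos(y), y)


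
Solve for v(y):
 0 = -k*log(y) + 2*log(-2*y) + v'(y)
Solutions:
 v(y) = C1 + y*(k - 2)*log(y) + y*(-k - 2*log(2) + 2 - 2*I*pi)


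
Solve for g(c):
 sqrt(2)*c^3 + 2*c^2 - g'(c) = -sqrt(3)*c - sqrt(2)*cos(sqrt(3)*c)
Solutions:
 g(c) = C1 + sqrt(2)*c^4/4 + 2*c^3/3 + sqrt(3)*c^2/2 + sqrt(6)*sin(sqrt(3)*c)/3
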